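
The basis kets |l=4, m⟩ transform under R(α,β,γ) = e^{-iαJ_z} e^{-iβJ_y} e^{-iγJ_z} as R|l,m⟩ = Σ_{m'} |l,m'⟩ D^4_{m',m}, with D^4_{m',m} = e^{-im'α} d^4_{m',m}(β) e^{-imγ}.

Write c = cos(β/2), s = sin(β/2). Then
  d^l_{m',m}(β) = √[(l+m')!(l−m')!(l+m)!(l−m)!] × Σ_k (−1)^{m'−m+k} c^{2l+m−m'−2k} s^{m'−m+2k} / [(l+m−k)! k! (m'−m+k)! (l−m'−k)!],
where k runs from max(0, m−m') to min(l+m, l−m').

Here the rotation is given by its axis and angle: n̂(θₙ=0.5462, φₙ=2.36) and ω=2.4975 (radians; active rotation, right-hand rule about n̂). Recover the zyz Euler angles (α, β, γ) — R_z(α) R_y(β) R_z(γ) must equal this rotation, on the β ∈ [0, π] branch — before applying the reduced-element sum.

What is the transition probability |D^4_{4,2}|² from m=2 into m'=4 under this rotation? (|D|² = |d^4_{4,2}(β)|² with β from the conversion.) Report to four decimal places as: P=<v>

Axis–angle → zyz. n̂ = (sinθₙcosφₙ, sinθₙsinφₙ, cosθₙ) = (-0.368697, +0.365902, +0.854505), ω = 2.4975.
R = I cosω + sinω [n̂]ₓ + (1−cosω) n̂n̂ᵀ gives
  R = [-0.555005, -0.755892, -0.347270; +0.270322, -0.558701, +0.784079; -0.786699, +0.341293, +0.514416]
β = atan2(√(R₁₃²+R₂₃²), R₃₃) = 1.030469; α = atan2(R₂₃, R₁₃) mod 2π = 1.987732; γ = atan2(R₃₂, −R₃₁) mod 2π = 0.409325
Split into d^4_{4,2}(β=1.0305) × two z-phases.
Half-angle: c=0.870177, s=0.492739. N=√(40320·1·720·2)=7619.763776
Admissible k: 0..0 (factorial args all ≥0)
  k=0: (−1)^2·7619.7638/(1440)·0.8702^6·0.4927^2 = +0.557775
d^4_{4,2}(1.0305) = +0.557775
|D^4_{4,2}|² = |d^4_{4,2}(β)|² = (+0.557775)² = 0.311113 (the z-rotation phases have unit modulus)

P=0.3111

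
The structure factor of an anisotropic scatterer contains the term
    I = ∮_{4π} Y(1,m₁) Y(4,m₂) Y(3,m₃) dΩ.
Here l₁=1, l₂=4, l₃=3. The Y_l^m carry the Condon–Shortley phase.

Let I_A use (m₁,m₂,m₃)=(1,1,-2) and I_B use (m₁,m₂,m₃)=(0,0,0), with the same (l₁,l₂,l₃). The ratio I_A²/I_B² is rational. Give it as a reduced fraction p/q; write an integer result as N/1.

3/16

l's match ⇒ only the (l;m) 3-j factors differ between A and B.
A: triangle coeff Δ(1,4,3) = 1/252; Σ_t [0,0]: t=0:+1/240 = 1/240; (3j)²=1/84 [(1 4 3; 1 1 -2)], sign=-1
B: triangle coeff Δ(1,4,3) = 1/252; Σ_t [1,1]: t=1:−1/36 = -1/36; (3j)²=4/63 [(1 4 3; 0 0 0)], sign=+1
I_A²/I_B² = (1/84)/(4/63) = 3/16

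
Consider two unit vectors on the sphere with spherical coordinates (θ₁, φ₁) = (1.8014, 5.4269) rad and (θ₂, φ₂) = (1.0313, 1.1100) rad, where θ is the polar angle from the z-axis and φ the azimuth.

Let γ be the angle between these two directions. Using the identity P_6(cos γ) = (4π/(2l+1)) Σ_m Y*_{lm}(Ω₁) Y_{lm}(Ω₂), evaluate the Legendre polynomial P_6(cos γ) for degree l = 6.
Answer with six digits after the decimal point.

Term-by-term m-sum for l=6 (normalisation 4π/13 = 0.966644):
  m=-6: (+0.169691+0.374618i) × (+0.179166-0.070900i) = +0.056964+0.055088i  (running Σ = +0.056964+0.055088i)
  m=-5: (+0.139727-0.303894i) × (+0.296959+0.267462i) = +0.122773-0.052873i  (running Σ = +0.179737+0.002215i)
  m=-4: (+0.130868-0.038135i) × (-0.098966+0.354296i) = +0.000560+0.050140i  (running Σ = +0.180296+0.052355i)
  m=-3: (-0.280006-0.180558i) × (+0.020176-0.003847i) = -0.006344-0.002566i  (running Σ = +0.173952+0.049789i)
  m=-2: (-0.006530-0.045748i) × (+0.210448+0.277289i) = +0.011311-0.011438i  (running Σ = +0.185264+0.038351i)
  m=-1: (-0.211604+0.243952i) × (-0.049951+0.100618i) = -0.013976-0.033477i  (running Σ = +0.171288+0.004874i)
  m=0: (-0.021700-0.000000i) × (+0.318959+0.000000i) = -0.006921-0.000000i  (running Σ = +0.164366+0.004874i)
  m=1: (+0.211604+0.243952i) × (+0.049951+0.100618i) = -0.013976+0.033477i  (running Σ = +0.150390+0.038351i)
  m=2: (-0.006530+0.045748i) × (+0.210448-0.277289i) = +0.011311+0.011438i  (running Σ = +0.161701+0.049789i)
  m=3: (+0.280006-0.180558i) × (-0.020176-0.003847i) = -0.006344+0.002566i  (running Σ = +0.155357+0.052355i)
  m=4: (+0.130868+0.038135i) × (-0.098966-0.354296i) = +0.000560-0.050140i  (running Σ = +0.155917+0.002215i)
  m=5: (-0.139727-0.303894i) × (-0.296959+0.267462i) = +0.122773+0.052873i  (running Σ = +0.278690+0.055088i)
  m=6: (+0.169691-0.374618i) × (+0.179166+0.070900i) = +0.056964-0.055088i  (running Σ = +0.335654+0.000000i)
Σ over m = +0.335654+0.000000i; ×(4π/13) → +0.324458+0.000000i. Real part: 0.324458

0.324458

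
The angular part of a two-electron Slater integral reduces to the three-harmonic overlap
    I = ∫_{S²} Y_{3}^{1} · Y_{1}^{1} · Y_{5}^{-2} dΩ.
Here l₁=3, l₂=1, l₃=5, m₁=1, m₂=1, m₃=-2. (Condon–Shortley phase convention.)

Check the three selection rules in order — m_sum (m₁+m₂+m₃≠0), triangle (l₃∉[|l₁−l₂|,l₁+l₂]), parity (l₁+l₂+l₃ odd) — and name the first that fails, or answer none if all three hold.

m₁+m₂+m₃ = 1 + 1 − 2 = 0  ✓
triangle: need |l₁−l₂| ≤ l₃ ≤ l₁+l₂ = [2,4]; l₃=5 is outside  ✗
parity: l₁+l₂+l₃ = 9 is odd

triangle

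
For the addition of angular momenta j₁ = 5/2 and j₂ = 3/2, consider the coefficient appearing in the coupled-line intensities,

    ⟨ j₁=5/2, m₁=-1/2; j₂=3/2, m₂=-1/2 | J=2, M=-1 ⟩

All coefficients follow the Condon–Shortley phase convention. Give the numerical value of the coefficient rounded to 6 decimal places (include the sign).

j₁+j₂−J=2  J+j₁−j₂=3  J−j₁+j₂=1  j₁+j₂+J+1=7
(j₁±m₁, j₂±m₂, J±M) = (2,3,1,2,1,3)
P² = 12/7
sum k=0..1:
  [0] +1/12 = 1/12
  [1] −1/2 = -1/2
S = -5/12
C² = P²·S² = 25/84 ; C = -0.545545

-0.545545  (= −√(25/84))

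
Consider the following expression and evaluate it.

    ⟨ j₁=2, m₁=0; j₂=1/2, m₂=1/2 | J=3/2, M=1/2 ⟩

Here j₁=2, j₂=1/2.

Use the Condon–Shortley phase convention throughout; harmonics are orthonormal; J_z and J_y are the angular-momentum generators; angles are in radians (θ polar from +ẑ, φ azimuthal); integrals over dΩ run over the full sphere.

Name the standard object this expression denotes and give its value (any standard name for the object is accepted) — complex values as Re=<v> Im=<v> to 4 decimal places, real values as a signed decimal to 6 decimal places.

Clebsch–Gordan coefficient, −√(2/5) ≈ -0.632456

This is a Clebsch–Gordan (vector-coupling) coefficient.
j₁+j₂−J=1  J+j₁−j₂=3  J−j₁+j₂=0  j₁+j₂+J+1=5
(j₁±m₁, j₂±m₂, J±M) = (2,2,1,0,2,1)
P² = 8/5
sum k=1..1:
  [1] −1/2 = -1/2
S = -1/2
C² = P²·S² = 2/5 ; C = -0.632456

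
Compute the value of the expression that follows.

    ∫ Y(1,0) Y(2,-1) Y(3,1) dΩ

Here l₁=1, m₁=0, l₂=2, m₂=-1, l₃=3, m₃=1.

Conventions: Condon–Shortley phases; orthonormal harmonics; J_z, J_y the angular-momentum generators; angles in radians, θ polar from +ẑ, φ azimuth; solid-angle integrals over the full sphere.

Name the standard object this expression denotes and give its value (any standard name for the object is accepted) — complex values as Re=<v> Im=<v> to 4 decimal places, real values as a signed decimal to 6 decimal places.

This is a Gaunt coefficient — the integral of a triple product of spherical harmonics over the sphere.
Rules hold: Σm=0, L=6 even, 1≤3≤3.
N = 3·5·7 = 105
Δ = 0!·2!·4!/7! = 1/105
Racah Σ t=0..0: t=0:+1/4 = 1/4
⇒ 3j(1 2 3; 0 0 0)² = 3/35, sgn -1
Racah Σ t=0..0: t=0:+1/6 = 1/6
⇒ 3j(1 2 3; 0 -1 1)² = 8/105, sgn +1
4πI² = N·(3j₀)²·(3jₘ)² = 24/35
I = -1·√(0.685714/4π) = -0.23359668

Gaunt coefficient, -0.233597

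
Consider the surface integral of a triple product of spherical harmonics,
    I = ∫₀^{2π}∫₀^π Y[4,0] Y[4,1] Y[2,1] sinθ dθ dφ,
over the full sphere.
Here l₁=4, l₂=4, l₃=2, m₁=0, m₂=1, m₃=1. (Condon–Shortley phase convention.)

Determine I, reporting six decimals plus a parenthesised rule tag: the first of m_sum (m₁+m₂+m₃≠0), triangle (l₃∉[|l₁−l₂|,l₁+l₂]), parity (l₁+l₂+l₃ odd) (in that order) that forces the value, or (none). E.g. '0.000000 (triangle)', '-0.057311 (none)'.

Σmᵢ = 2 ≠ 0, so the φ-integral vanishes; I = 0

0.000000 (m_sum)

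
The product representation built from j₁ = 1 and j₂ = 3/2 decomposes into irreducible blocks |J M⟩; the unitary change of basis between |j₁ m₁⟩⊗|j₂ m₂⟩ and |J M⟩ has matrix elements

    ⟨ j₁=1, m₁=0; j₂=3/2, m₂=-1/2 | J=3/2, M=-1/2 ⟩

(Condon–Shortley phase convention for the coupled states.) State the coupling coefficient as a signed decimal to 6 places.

√[4·1!1!2!/5! · 1!1!1!2!1!2!] = √(4/15)
  +(−1)^0/∏(0,1,1,1,0,1)! = 1  (running 1)
  +(−1)^1/∏(1,0,0,0,1,2)! = -1/2  (running 1/2)
⟨..|..⟩ = √(4/15)·(1/2) = +0.258199

+√(1/15) ≈ +0.258199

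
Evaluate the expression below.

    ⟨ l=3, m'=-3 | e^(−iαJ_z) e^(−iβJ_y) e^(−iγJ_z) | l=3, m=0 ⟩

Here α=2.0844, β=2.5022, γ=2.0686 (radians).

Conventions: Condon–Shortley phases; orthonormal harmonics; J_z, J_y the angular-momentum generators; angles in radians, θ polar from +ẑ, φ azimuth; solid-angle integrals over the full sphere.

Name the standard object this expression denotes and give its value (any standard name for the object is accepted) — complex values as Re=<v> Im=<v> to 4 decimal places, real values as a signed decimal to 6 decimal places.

This is a Wigner D-matrix element — the rotation-matrix element ⟨l m'| R(α,β,γ) |l m⟩ in the angular-momentum basis.
First d^3_{-3,0}(β=2.5022), then the phase factors e^{-i(-3)α} and e^{-i(0)γ}:
Half-angle: c=0.314278, s=0.949331. N=√(1·720·6·6)=160.996894
k∈{3} keeps every argument non-negative
  k=3: (−1)^0·160.9969/(36)·0.3143^3·0.9493^3 = +0.118771
d^3_{-3,0}(2.5022) = +0.118771
D = (+0.999550-0.029981i)·(+0.118771)·(+1.000000+0.000000i) = +0.118718-0.003561i

Wigner D-matrix element, Re=0.1187 Im=-0.0036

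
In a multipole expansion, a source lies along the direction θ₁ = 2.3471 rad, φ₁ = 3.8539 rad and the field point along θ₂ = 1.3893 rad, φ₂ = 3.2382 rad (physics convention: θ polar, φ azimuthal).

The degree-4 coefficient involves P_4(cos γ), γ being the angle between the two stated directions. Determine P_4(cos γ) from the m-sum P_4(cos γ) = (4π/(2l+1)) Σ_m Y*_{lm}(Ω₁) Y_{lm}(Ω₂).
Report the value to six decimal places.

Term-by-term m-sum for l=4 (normalisation 4π/9 = 1.396263):
  [-4]  conj(Y_{4,-4})(Ω₁) = -0.10983 + 0.03306j ; Y_{4,-4}(Ω₂) = 0.38363 - 0.15609j ; Δ = -0.03697 + 0.02982j
  [-3]  conj(Y_{4,-3})(Ω₁) = -0.17086 + 0.26886j ; Y_{4,-3}(Ω₂) = -0.20601 + 0.06144j ; Δ = 0.01868 - 0.06589j
  [-2]  conj(Y_{4,-2})(Ω₁) = 0.06044 + 0.41049j ; Y_{4,-2}(Ω₂) = -0.24517 + 0.04797j ; Δ = -0.03451 - 0.09774j
  [-1]  conj(Y_{4,-1})(Ω₁) = 0.07811 + 0.06745j ; Y_{4,-1}(Ω₂) = 0.23173 - 0.02246j ; Δ = 0.01961 + 0.01388j
  [+0]  conj(Y_{4,0})(Ω₁) = -0.34831 + 0.00000j ; Y_{4,0}(Ω₂) = 0.21789 + 0.00000j ; Δ = -0.07589 + 0.00000j
  [+1]  conj(Y_{4,1})(Ω₁) = -0.07811 + 0.06745j ; Y_{4,1}(Ω₂) = -0.23173 - 0.02246j ; Δ = 0.01961 - 0.01388j
  [+2]  conj(Y_{4,2})(Ω₁) = 0.06044 - 0.41049j ; Y_{4,2}(Ω₂) = -0.24517 - 0.04797j ; Δ = -0.03451 + 0.09774j
  [+3]  conj(Y_{4,3})(Ω₁) = 0.17086 + 0.26886j ; Y_{4,3}(Ω₂) = 0.20601 + 0.06144j ; Δ = 0.01868 + 0.06589j
  [+4]  conj(Y_{4,4})(Ω₁) = -0.10983 - 0.03306j ; Y_{4,4}(Ω₂) = 0.38363 + 0.15609j ; Δ = -0.03697 - 0.02982j
Σ over m = -0.14226 + 0.00000j; ×(4π/9) → -0.19863 + 0.00000j. Real part: -0.198635

-0.198635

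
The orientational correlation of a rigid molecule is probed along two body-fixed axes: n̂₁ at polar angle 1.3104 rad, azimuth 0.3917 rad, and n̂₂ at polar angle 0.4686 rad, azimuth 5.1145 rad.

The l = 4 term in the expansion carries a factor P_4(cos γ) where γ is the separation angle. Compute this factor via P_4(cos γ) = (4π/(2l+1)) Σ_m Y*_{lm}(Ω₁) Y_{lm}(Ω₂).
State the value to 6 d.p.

Summing Y*_{l m}(θ₁,φ₁)·Y_{l m}(θ₂,φ₂) over m ∈ [−4, 4]; prefactor 4π/(2·4+1) = 1.396263:
  [-4]  conj(Y_{4,-4})(Ω₁) = +0.001542+0.385805i ; Y_{4,-4}(Ω₂) = -0.000693-0.018399i ; Δ = +0.007097-0.000296i
  [-3]  conj(Y_{4,-3})(Ω₁) = +0.112071+0.268287i ; Y_{4,-3}(Ω₂) = -0.096121-0.036671i ; Δ = -0.000934-0.029898i
  [-2]  conj(Y_{4,-2})(Ω₁) = -0.118617-0.118143i ; Y_{4,-2}(Ω₂) = -0.216413+0.224717i ; Δ = +0.052219-0.001087i
  [-1]  conj(Y_{4,-1})(Ω₁) = -0.275871-0.113947i ; Y_{4,-1}(Ω₂) = +0.191898+0.451225i ; Δ = -0.001524-0.146346i
  [+0]  conj(Y_{4,0})(Ω₁) = +0.123258-0.000000i ; Y_{4,0}(Ω₂) = +0.137221+0.000000i ; Δ = +0.016914+0.000000i
  [+1]  conj(Y_{4,1})(Ω₁) = +0.275871-0.113947i ; Y_{4,1}(Ω₂) = -0.191898+0.451225i ; Δ = -0.001524+0.146346i
  [+2]  conj(Y_{4,2})(Ω₁) = -0.118617+0.118143i ; Y_{4,2}(Ω₂) = -0.216413-0.224717i ; Δ = +0.052219+0.001087i
  [+3]  conj(Y_{4,3})(Ω₁) = -0.112071+0.268287i ; Y_{4,3}(Ω₂) = +0.096121-0.036671i ; Δ = -0.000934+0.029898i
  [+4]  conj(Y_{4,4})(Ω₁) = +0.001542-0.385805i ; Y_{4,4}(Ω₂) = -0.000693+0.018399i ; Δ = +0.007097+0.000296i
Accumulated sum +0.130631-0.000000i; after 4π/(2l+1) scaling, +0.182395-0.000000i ⇒ P_4 = 0.182395

0.182395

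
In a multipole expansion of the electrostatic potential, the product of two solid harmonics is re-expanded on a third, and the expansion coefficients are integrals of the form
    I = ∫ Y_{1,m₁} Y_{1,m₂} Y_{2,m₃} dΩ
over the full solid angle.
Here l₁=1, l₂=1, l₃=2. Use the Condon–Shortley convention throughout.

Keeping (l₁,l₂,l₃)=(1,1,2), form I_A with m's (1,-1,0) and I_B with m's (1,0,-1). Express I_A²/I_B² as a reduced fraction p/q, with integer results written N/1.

Same 1,1,2: normalisation and zero-m 3j drop out of the ratio.
A: Δ: 0! 2! 2! / 5! → 1/30; sum: t=0:+1/4 = 1/4; 3j²(1 1 2; 1 -1 0) = Δ·Π!·Σ² = 1/30  (sign +1)
B: Δ: 0! 2! 2! / 5! → 1/30; sum: t=0:+1/2 = 1/2; 3j²(1 1 2; 1 0 -1) = Δ·Π!·Σ² = 1/10  (sign -1)
I_A²/I_B² = (1/30)/(1/10) = 1/3

1/3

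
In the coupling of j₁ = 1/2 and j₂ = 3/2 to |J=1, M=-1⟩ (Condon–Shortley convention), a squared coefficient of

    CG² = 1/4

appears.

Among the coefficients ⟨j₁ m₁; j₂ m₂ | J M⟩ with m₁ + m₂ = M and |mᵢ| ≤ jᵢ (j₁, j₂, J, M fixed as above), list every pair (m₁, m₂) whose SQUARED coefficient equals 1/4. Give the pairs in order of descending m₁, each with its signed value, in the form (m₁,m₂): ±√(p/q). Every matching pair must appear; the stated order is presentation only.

Admissible pairs with m₁+m₂ = M = -1: (-1/2,-1/2), (1/2,-3/2)
  (m₁,m₂)=(1/2,-3/2): CG² = 3/4, CG = +√(3/4)
  (m₁,m₂)=(-1/2,-1/2): CG² = 1/4, CG = −√(1/4)   ← matches the target
Pairs with CG² = 1/4: (-1/2,-1/2): −√(1/4)

(-1/2,-1/2): −√(1/4)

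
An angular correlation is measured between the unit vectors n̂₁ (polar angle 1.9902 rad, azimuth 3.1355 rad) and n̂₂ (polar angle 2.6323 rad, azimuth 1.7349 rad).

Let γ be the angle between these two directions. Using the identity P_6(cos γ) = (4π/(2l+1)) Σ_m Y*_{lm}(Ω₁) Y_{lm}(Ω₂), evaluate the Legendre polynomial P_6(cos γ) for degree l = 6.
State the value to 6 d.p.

Summing Y*_{l m}(θ₁,φ₁)·Y_{l m}(θ₂,φ₂) over m ∈ [−6, 6]; prefactor 4π/(2·6+1) = 0.966644:
  m=-6: Y*=+0.280223-0.010248i  Y=-0.003590+0.005406i  product -0.000951+0.001552i
  m=-5: Y*=+0.432892-0.013191i  Y=+0.029446+0.027447i  product +0.013109+0.011493i
  m=-4: Y*=+0.204528-0.004985i  Y=+0.117950-0.090866i  product +0.023671-0.019173i
  m=-3: Y*=-0.237607+0.004343i  Y=-0.167777-0.312807i  product +0.041224+0.073597i
  m=-2: Y*=-0.292698+0.003567i  Y=-0.473047+0.161083i  product +0.137886-0.048836i
  m=-1: Y*=+0.142907-0.000871i  Y=+0.037447+0.226139i  product +0.005548+0.032284i
  m=+0: Y*=+0.305329-0.000000i  Y=-0.361005+0.000000i  product -0.110225+0.000000i
  m=+1: Y*=-0.142907-0.000871i  Y=-0.037447+0.226139i  product +0.005548-0.032284i
  m=+2: Y*=-0.292698-0.003567i  Y=-0.473047-0.161083i  product +0.137886+0.048836i
  m=+3: Y*=+0.237607+0.004343i  Y=+0.167777-0.312807i  product +0.041224-0.073597i
  m=+4: Y*=+0.204528+0.004985i  Y=+0.117950+0.090866i  product +0.023671+0.019173i
  m=+5: Y*=-0.432892-0.013191i  Y=-0.029446+0.027447i  product +0.013109-0.011493i
  m=+6: Y*=+0.280223+0.010248i  Y=-0.003590-0.005406i  product -0.000951-0.001552i
Accumulated sum +0.330749-0.000000i; after 4π/(2l+1) scaling, +0.319717-0.000000i ⇒ P_6 = 0.319717

0.319717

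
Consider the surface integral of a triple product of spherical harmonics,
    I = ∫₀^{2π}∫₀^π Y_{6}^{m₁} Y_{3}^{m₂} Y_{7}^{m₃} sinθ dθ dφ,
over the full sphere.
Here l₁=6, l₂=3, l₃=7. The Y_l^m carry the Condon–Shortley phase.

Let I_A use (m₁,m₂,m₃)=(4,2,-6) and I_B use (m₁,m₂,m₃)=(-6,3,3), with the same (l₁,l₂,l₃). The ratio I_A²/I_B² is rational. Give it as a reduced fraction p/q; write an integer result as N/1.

416/9

l's match ⇒ only the (l;m) 3-j factors differ between A and B.
A: triangle coeff Δ(6,3,7) = 1/2042040; Σ_t [1,2]: t=1:−1/8709120 t=2:+1/43545600 = -1/10886400; (3j)²=8/357 [(6 3 7; 4 2 -6)], sign=+1
B: triangle coeff Δ(6,3,7) = 1/2042040; Σ_t [2,2]: t=2:+1/174182400 = 1/174182400; (3j)²=3/6188 [(6 3 7; -6 3 3)], sign=+1
I_A²/I_B² = (8/357)/(3/6188) = 416/9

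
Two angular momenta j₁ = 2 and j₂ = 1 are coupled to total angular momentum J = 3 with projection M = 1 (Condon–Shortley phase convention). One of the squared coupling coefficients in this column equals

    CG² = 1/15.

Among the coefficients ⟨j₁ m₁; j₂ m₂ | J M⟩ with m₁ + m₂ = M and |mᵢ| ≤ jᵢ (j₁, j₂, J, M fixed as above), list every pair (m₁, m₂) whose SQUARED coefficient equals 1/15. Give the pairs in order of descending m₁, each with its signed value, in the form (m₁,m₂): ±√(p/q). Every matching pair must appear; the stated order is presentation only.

(2,-1): +√(1/15)

Admissible pairs with m₁+m₂ = M = 1: (0,1), (1,0), (2,-1)
  (m₁,m₂)=(2,-1): CG² = 1/15, CG = +√(1/15)   ← matches the target
  (m₁,m₂)=(1,0): CG² = 8/15, CG = +√(8/15)
  (m₁,m₂)=(0,1): CG² = 2/5, CG = +√(2/5)
Pairs with CG² = 1/15: (2,-1): +√(1/15)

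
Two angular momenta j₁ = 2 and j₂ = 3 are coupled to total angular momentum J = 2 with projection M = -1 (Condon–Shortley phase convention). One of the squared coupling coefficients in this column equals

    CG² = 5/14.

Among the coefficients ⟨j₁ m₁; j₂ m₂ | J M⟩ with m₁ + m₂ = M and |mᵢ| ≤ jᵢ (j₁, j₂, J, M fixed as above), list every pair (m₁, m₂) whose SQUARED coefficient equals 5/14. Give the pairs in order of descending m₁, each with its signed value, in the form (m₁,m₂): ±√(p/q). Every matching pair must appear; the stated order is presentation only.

(2,-3): +√(5/14)

Admissible pairs with m₁+m₂ = M = -1: (-2,1), (-1,0), (0,-1), (1,-2), (2,-3)
  (m₁,m₂)=(2,-3): CG² = 5/14, CG = +√(5/14)   ← matches the target
  (m₁,m₂)=(1,-2): CG² = 0/1, CG = 0
  (m₁,m₂)=(0,-1): CG² = 1/7, CG = −√(1/7)
  (m₁,m₂)=(-1,0): CG² = 2/7, CG = +√(2/7)
  (m₁,m₂)=(-2,1): CG² = 3/14, CG = −√(3/14)
Pairs with CG² = 5/14: (2,-3): +√(5/14)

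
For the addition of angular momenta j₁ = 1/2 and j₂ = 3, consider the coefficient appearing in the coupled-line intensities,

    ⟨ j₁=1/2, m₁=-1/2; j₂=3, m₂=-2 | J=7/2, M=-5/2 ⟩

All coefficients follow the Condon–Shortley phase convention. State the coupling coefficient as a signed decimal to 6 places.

j₁+j₂−J=0  J+j₁−j₂=1  J−j₁+j₂=6  j₁+j₂+J+1=8
(j₁±m₁, j₂±m₂, J±M) = (0,1,1,5,1,6)
P² = 86400/7
sum k=0..0:
  [0] +1/120 = 1/120
S = 1/120
C² = P²·S² = 6/7 ; C = +0.925820

+0.925820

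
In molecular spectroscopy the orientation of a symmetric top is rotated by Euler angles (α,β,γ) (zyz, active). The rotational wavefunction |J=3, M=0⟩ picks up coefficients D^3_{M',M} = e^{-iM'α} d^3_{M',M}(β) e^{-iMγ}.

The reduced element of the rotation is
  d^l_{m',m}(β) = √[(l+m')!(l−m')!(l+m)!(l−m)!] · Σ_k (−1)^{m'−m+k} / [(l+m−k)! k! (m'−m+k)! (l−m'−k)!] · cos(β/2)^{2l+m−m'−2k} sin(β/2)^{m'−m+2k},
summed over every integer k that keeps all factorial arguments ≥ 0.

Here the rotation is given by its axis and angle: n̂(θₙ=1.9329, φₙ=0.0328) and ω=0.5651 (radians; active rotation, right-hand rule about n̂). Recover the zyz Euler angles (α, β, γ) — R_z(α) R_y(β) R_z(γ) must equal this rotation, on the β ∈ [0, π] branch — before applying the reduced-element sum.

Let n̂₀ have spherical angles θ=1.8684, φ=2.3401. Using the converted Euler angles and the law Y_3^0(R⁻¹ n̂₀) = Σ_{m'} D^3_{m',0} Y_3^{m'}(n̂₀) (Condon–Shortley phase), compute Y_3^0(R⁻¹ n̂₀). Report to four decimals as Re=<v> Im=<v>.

Re=0.2890 Im=0.0000

Axis–angle → zyz. n̂ = (sinθₙcosφₙ, sinθₙsinφₙ, cosθₙ) = (+0.934651, +0.030668, -0.354242), ω = 0.5651.
R = I cosω + sinω [n̂]ₓ + (1−cosω) n̂n̂ᵀ gives
  R = [+0.980345, +0.194153, -0.035051; -0.185241, +0.844681, -0.502195; -0.067896, +0.498817, +0.864044]
β = atan2(√(R₁₃²+R₂₃²), R₃₃) = 0.527548; α = atan2(R₂₃, R₁₃) mod 2π = 4.642707; γ = atan2(R₃₂, −R₃₁) mod 2π = 1.435514
Need the full column D^3_{m',0} for m'=−3..3 at α=4.6427, β=0.5275, γ=1.4355.
cos(β/2)=0.965413, sin(β/2)=0.260726
d^3_{-3,0}: single k=3 term ⇒ +0.071319;  D = +0.014801+0.069767i
d^3_{-2,0}: k∈[2..3] ⇒ +0.323431 -0.023590 = +0.299841;  D = -0.296934+0.041652i
d^3_{-1,0}: k∈[1..3] ⇒ +0.757426 -0.165731 +0.004029 = +0.595724;  D = -0.041478-0.594279i
d^3_{0,0}: k∈[0..3] ⇒ +0.809615 -0.531451 +0.038762 -0.000314 = +0.316612;  D = +0.316612+0.000000i
d^3_{1,0}: k∈[0..2] ⇒ -0.757426 +0.165731 -0.004029 = -0.595724;  D = +0.041478-0.594279i
d^3_{2,0}: k∈[0..1] ⇒ +0.323431 -0.023590 = +0.299841;  D = -0.296934-0.041652i
d^3_{3,0}: single k=0 term ⇒ -0.071319;  D = -0.014801+0.069767i
Y_3^{m'}(θ=1.8684,φ=2.3401) and Σ D·Y over m':
  (+0.0148+0.0698i)·(+0.2699-0.2451i)  (-0.2969+0.0417i)·(+0.0088-0.2738i)  (-0.0415-0.5943i)·(+0.1225+0.1265i)  (+0.3166+0.0000i)·(+0.2812+0.0000i)  (+0.0415-0.5943i)·(-0.1225+0.1265i)  (-0.2969-0.0417i)·(+0.0088+0.2738i)  (-0.0148+0.0698i)·(-0.2699-0.2451i)
Y_3^0(R⁻¹ n̂) = +0.289031-0.000000i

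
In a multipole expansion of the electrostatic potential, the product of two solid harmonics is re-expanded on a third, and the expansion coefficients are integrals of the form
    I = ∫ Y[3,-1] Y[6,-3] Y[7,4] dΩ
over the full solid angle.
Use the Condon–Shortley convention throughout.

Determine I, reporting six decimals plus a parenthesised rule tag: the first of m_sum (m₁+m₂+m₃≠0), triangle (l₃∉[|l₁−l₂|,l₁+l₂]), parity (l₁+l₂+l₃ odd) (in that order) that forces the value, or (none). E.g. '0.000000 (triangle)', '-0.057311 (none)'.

0.140186 (none)

Rules hold: Σm=0, L=16 even, 3≤7≤9.
N = 7·13·15 = 1365
Δ = 2!·4!·10!/17! = 1/2042040
Racah Σ t=0..2: t=0:+1/207360 t=1:−1/57600 t=2:+1/207360 = -1/129600
⇒ 3j(3 6 7; 0 0 0)² = 168/12155, sgn +1
Racah Σ t=0..2: t=0:+1/1451520 t=1:−1/483840 t=2:+1/2903040 = -1/967680
⇒ 3j(3 6 7; -1 -3 4)² = 81/6188, sgn +1
4πI² = N·(3j₀)²·(3jₘ)² = 10206/41327
I = +1·√(0.246957/4π) = 0.14018641
No selection rule forces the value: the integral is nonzero (none).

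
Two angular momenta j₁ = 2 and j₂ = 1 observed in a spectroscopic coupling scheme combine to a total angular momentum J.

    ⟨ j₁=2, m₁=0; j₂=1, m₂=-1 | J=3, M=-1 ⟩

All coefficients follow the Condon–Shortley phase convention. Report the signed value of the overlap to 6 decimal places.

+√(2/5) ≈ +0.632456

√[7·0!4!2!/7! · 2!2!0!2!2!4!] = √(128/5)
  +(−1)^0/∏(0,0,2,0,2,2)! = 1/8  (running 1/8)
⟨..|..⟩ = √(128/5)·(1/8) = +0.632456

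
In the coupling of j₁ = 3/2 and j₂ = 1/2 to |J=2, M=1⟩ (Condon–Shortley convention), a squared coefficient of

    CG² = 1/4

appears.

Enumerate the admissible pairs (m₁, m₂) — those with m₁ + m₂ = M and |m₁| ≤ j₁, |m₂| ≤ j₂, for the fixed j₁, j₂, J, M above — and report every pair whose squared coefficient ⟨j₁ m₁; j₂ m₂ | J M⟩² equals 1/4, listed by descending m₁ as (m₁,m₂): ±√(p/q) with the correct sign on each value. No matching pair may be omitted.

(3/2,-1/2): +√(1/4)

Admissible pairs with m₁+m₂ = M = 1: (1/2,1/2), (3/2,-1/2)
  (m₁,m₂)=(3/2,-1/2): CG² = 1/4, CG = +√(1/4)   ← matches the target
  (m₁,m₂)=(1/2,1/2): CG² = 3/4, CG = +√(3/4)
Pairs with CG² = 1/4: (3/2,-1/2): +√(1/4)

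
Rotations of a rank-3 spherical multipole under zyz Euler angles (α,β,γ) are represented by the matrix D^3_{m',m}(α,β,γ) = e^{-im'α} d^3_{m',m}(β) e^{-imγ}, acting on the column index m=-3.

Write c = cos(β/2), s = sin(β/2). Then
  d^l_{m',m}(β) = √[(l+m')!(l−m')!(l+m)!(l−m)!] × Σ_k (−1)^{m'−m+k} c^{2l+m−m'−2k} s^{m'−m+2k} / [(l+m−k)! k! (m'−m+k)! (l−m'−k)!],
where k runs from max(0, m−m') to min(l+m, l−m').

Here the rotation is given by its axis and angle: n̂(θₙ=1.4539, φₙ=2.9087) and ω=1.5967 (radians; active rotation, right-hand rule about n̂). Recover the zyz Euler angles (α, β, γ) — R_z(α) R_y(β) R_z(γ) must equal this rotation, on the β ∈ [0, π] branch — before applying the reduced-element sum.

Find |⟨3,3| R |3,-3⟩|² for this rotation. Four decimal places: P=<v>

Axis–angle → zyz. n̂ = (sinθₙcosφₙ, sinθₙsinφₙ, cosθₙ) = (-0.966363, +0.229218, +0.116630), ω = 1.5967.
R = I cosω + sinω [n̂]ₓ + (1−cosω) n̂n̂ᵀ gives
  R = [+0.932143, -0.343836, +0.113515; -0.110654, +0.028001, +0.993464; -0.344767, -0.938612, -0.011946]
β = atan2(√(R₁₃²+R₂₃²), R₃₃) = 1.582742; α = atan2(R₂₃, R₁₃) mod 2π = 1.457028; γ = atan2(R₃₂, −R₃₁) mod 2π = 5.064406
First d^3_{3,-3}(β=1.5827), then the phase factors e^{-i(3)α} and e^{-i(-3)γ}:
c=cos(1.582742/2)=0.702871, s=sin(1.582742/2)=0.711318; N=√[720·1·1·720]=720.000000
k∈{0} keeps every argument non-negative
  k=0: (−1)^6·720.0000/(720)·0.7029^0·0.7113^6 = +0.129533
d^3_{3,-3}(1.5827) = +0.129533
|D^3_{3,-3}|² = |d^3_{3,-3}(β)|² = (+0.129533)² = 0.016779 (the z-rotation phases have unit modulus)

P=0.0168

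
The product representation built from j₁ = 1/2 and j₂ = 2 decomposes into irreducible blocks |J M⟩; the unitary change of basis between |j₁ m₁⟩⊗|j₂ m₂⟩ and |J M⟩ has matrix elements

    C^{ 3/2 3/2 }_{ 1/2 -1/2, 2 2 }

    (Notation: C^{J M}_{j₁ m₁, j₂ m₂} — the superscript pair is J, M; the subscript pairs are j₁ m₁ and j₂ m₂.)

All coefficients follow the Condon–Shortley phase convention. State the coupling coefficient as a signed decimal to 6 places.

triangle: 1!·0!·3!/5! = 6/120
(j±m)!: 0!·1!·4!·0!·3!·0! = 144
prefactor² = (2J+1)·Δ·N² = 144/5
  k=1: −1/(1!·0!·0!·3!·0!·0!) = -1/6
Σ = -1/6  ⇒  CG² = 144/5·(-1/6)² = 4/5
CG = −√(4/5) = -0.894427

−√(4/5) ≈ -0.894427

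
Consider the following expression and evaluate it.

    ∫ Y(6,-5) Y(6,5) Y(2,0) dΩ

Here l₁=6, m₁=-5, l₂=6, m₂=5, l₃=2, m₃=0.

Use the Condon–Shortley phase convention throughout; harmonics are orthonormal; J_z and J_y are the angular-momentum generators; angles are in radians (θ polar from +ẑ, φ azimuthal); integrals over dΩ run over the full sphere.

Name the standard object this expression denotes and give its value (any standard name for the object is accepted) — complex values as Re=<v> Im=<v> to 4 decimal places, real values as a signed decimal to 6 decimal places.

Gaunt coefficient, +0.126157

This is a Gaunt coefficient — the integral of a triple product of spherical harmonics over the sphere.
Checks pass: Σm=0; 14 even; l₃=2∈[0,12].
(2·6+1)(2·6+1)(2·2+1) = 845
Δ: 10! 2! 2! / 15! → 1/90090
sum: t=4:+1/69120 t=5:−1/14400 t=6:+1/69120 = -7/172800
3j²(6 6 2; 0 0 0) = Δ·Π!·Σ² = 14/715  (sign -1)
sum: t=9:−1/1451520 t=10:+1/3628800 = -1/2419200
3j²(6 6 2; -5 5 0) = Δ·Π!·Σ² = 11/910  (sign -1)
combine: 4πI² = 845·14/715·11/910 = 1/5
take √, sign +1: I = 0.12615663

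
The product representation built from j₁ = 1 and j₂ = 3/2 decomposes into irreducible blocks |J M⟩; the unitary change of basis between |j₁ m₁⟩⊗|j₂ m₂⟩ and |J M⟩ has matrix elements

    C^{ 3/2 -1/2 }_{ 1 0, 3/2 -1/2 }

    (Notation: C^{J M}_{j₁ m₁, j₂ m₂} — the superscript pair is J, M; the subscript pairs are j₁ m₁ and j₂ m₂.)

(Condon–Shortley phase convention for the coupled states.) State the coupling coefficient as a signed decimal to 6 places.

√[4·1!1!2!/5! · 1!1!1!2!1!2!] = √(4/15)
  +(−1)^0/∏(0,1,1,1,0,1)! = 1  (running 1)
  +(−1)^1/∏(1,0,0,0,1,2)! = -1/2  (running 1/2)
⟨..|..⟩ = √(4/15)·(1/2) = +0.258199

+0.258199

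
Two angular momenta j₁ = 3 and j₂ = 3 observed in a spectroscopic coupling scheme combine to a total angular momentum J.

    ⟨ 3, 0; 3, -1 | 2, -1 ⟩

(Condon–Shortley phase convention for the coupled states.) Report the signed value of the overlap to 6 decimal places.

j₁+j₂−J=4  J+j₁−j₂=2  J−j₁+j₂=2  j₁+j₂+J+1=9
(j₁±m₁, j₂±m₂, J±M) = (3,3,2,4,1,3)
P² = 96/7
sum k=1..2:
  [1] −1/12 = -1/12
  [2] +1/8 = 1/8
S = 1/24
C² = P²·S² = 1/42 ; C = +0.154303

+0.154303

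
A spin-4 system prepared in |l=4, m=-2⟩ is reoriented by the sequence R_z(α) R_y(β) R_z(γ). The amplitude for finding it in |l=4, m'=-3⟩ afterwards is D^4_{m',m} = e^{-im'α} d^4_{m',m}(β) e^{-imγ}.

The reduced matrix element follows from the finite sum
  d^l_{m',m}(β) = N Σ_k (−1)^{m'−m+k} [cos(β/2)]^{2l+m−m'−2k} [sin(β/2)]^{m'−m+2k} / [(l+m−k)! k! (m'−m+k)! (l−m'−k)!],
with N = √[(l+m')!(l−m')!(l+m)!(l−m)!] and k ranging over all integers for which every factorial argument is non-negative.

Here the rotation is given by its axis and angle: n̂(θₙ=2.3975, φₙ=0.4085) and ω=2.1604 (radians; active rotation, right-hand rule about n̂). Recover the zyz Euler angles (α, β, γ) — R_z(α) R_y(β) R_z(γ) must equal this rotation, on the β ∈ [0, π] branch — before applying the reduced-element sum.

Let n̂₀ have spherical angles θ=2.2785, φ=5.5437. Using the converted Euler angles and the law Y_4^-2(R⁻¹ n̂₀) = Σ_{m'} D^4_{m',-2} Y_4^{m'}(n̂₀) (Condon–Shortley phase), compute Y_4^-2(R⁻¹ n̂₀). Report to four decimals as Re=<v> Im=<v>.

Re=-0.1073 Im=0.3128

Axis–angle → zyz. n̂ = (sinθₙcosφₙ, sinθₙsinφₙ, cosθₙ) = (+0.621574, +0.269048, -0.735703), ω = 2.1604.
R = I cosω + sinω [n̂]ₓ + (1−cosω) n̂n̂ᵀ gives
  R = [+0.045149, +0.871708, -0.487942; -0.351267, -0.443396, -0.824628; -0.935186, +0.208629, +0.286184]
β = atan2(√(R₁₃²+R₂₃²), R₃₃) = 1.280555; α = atan2(R₂₃, R₁₃) mod 2π = 4.178086; γ = atan2(R₃₂, −R₃₁) mod 2π = 0.219494
Need the full column D^4_{m',-2} for m'=−4..4 at α=4.1781, β=1.2806, γ=0.2195.
cos(β/2)=0.801930, sin(β/2)=0.597418
d^4_{-4,-2}: single k=2 term ⇒ +0.502290;  D = -0.063832-0.498218i
d^4_{-3,-2}: k∈[1..2] ⇒ +0.476758 -0.793784 = -0.317026;  D = -0.291145-0.125461i
d^4_{-2,-2}: k∈[0..2] ⇒ +0.171038 -1.139087 +0.790224 = -0.177825;  D = +0.143727-0.104710i
d^4_{-1,-2}: k∈[0..2] ⇒ -0.540593 +1.500111 -0.555029 = +0.404490;  D = -0.038496-0.402654i
d^4_{0,-2}: k∈[0..2] ⇒ +0.900527 -1.332751 +0.277373 = -0.154851;  D = -0.140168-0.065815i
d^4_{1,-2}: k∈[0..2] ⇒ -1.000074 +0.832543 -0.092410 = -0.259941;  D = +0.214904-0.146238i
d^4_{2,-2}: k∈[0..2] ⇒ +0.790224 -0.350852 +0.016227 = +0.455599;  D = -0.028776-0.454689i
d^4_{3,-2}: k∈[0..1] ⇒ -0.440541 +0.081498 = -0.359042;  D = -0.319932-0.162957i
d^4_{4,-2}: single k=0 term ⇒ +0.154711;  D = -0.130634+0.082886i
Y_4^{m'}(θ=2.2785,φ=5.5437) and Σ D·Y over m':
  (-0.0638-0.4982i)·(-0.1450+0.0269i)  (-0.2911-0.1255i)·(+0.2154-0.2847i)  (+0.1437-0.1047i)·(+0.0347+0.3767i)  (-0.0385-0.4027i)·(+0.0072+0.0066i)  (-0.1402-0.0658i)·(-0.3626+0.0000i)  (+0.2149-0.1462i)·(-0.0072+0.0066i)  (-0.0288-0.4547i)·(+0.0347-0.3767i)  (-0.3199-0.1630i)·(-0.2154-0.2847i)  (-0.1306+0.0829i)·(-0.1450-0.0269i)
Y_4^-2(R⁻¹ n̂) = -0.107285+0.312839i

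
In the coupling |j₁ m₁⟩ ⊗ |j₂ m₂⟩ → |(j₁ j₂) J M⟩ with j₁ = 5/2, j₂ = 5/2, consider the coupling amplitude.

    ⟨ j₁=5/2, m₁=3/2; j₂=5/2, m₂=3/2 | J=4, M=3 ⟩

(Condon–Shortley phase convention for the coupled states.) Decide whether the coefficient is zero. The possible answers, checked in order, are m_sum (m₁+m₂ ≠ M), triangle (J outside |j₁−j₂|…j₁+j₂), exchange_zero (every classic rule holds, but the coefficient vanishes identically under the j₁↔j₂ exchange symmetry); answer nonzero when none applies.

m-sum: m₁+m₂ = 3/2+3/2 = 3, M = 3  ✓
triangle: |j₁−j₂| = 0 ≤ J = 4 ≤ j₁+j₂ = 5  ✓
exchange: j₁=j₂ and m₁=m₂, and (−1)^(j₁+j₂−J) = (−1)^1 = −1 forces ⟨j₁m₁;j₂m₂|JM⟩ = −⟨j₂m₂;j₁m₁|JM⟩ = −⟨j₁m₁;j₂m₂|JM⟩ ⇒ the coefficient vanishes identically
Racah sum check: Σ_k collapses to 0 ⇒ CG = 0

exchange_zero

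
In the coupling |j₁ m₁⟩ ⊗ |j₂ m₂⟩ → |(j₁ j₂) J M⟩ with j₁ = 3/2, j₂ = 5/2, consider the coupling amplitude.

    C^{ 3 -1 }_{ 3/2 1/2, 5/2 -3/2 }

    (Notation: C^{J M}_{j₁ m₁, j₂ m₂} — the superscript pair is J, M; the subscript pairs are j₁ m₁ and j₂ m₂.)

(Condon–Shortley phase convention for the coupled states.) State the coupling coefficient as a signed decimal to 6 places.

j₁+j₂−J=1  J+j₁−j₂=2  J−j₁+j₂=4  j₁+j₂+J+1=8
(j₁±m₁, j₂±m₂, J±M) = (2,1,1,4,2,4)
P² = 96/5
sum k=0..1:
  [0] +1/6 = 1/6
  [1] −1/48 = -1/48
S = 7/48
C² = P²·S² = 49/120 ; C = +0.639010

+0.639010  (= +√(49/120))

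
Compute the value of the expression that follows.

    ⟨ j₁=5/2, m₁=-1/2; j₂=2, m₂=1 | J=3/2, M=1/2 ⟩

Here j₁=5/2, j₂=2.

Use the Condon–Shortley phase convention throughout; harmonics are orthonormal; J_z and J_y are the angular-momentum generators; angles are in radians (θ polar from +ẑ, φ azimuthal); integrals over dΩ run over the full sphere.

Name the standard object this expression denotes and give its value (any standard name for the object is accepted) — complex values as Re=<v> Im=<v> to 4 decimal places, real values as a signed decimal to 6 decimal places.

Clebsch–Gordan coefficient, +√(5/21) ≈ +0.487950

This is a Clebsch–Gordan (vector-coupling) coefficient.
j₁+j₂−J=3  J+j₁−j₂=2  J−j₁+j₂=1  j₁+j₂+J+1=7
(j₁±m₁, j₂±m₂, J±M) = (2,3,3,1,2,1)
P² = 48/35
sum k=2..3:
  [2] +1/2 = 1/2
  [3] −1/12 = -1/12
S = 5/12
C² = P²·S² = 5/21 ; C = +0.487950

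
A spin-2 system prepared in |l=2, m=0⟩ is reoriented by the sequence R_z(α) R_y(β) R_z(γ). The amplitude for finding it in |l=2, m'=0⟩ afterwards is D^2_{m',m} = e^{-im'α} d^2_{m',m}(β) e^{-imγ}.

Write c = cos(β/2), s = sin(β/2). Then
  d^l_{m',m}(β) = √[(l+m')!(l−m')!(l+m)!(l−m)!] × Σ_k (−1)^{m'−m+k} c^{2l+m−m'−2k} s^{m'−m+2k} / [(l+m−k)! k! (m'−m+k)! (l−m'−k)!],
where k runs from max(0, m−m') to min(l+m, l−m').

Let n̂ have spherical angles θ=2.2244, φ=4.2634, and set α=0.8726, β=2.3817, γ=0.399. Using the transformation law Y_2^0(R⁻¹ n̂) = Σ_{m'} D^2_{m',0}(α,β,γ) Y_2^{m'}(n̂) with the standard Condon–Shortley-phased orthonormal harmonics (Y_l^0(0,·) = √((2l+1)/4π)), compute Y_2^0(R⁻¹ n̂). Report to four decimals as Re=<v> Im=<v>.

Need the full column D^2_{m',0} for m'=−2..2 at α=0.8726, β=2.3817, γ=0.3990.
cos(β/2)=0.370871, sin(β/2)=0.928685
d^2_{-2,0}: single k=2 term ⇒ +0.290574;  D = -0.050421+0.286166i
d^2_{-1,0}: k∈[1..2] ⇒ +0.116041 -0.727617 = -0.611576;  D = -0.393144-0.468469i
d^2_{0,0}: k∈[0..2] ⇒ +0.018919 -0.474506 +0.743829 = +0.288242;  D = +0.288242+0.000000i
d^2_{1,0}: k∈[0..1] ⇒ -0.116041 +0.727617 = +0.611576;  D = +0.393144-0.468469i
d^2_{2,0}: single k=0 term ⇒ +0.290574;  D = -0.050421-0.286166i
Y_2^{m'}(θ=2.2244,φ=4.2634) and Σ D·Y over m':
  (-0.0504+0.2862i)·(-0.1517-0.1904i)  (-0.3931-0.4685i)·(+0.1619-0.3360i)  (+0.2882+0.0000i)·(+0.0344+0.0000i)  (+0.3931-0.4685i)·(-0.1619-0.3360i)  (-0.0504-0.2862i)·(-0.1517+0.1904i)
Y_2^0(R⁻¹ n̂) = -0.307864+0.000000i

Re=-0.3079 Im=0.0000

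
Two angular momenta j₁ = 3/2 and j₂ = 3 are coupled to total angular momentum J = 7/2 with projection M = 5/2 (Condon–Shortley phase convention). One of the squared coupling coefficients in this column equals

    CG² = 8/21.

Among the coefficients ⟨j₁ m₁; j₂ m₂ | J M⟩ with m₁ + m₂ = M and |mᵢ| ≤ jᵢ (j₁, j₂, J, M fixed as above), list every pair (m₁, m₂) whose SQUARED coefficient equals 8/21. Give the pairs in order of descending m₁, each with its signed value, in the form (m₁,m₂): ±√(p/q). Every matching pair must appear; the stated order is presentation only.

Admissible pairs with m₁+m₂ = M = 5/2: (-1/2,3), (1/2,2), (3/2,1)
  (m₁,m₂)=(3/2,1): CG² = 10/21, CG = +√(10/21)
  (m₁,m₂)=(1/2,2): CG² = 1/7, CG = −√(1/7)
  (m₁,m₂)=(-1/2,3): CG² = 8/21, CG = −√(8/21)   ← matches the target
Pairs with CG² = 8/21: (-1/2,3): −√(8/21)

(-1/2,3): −√(8/21)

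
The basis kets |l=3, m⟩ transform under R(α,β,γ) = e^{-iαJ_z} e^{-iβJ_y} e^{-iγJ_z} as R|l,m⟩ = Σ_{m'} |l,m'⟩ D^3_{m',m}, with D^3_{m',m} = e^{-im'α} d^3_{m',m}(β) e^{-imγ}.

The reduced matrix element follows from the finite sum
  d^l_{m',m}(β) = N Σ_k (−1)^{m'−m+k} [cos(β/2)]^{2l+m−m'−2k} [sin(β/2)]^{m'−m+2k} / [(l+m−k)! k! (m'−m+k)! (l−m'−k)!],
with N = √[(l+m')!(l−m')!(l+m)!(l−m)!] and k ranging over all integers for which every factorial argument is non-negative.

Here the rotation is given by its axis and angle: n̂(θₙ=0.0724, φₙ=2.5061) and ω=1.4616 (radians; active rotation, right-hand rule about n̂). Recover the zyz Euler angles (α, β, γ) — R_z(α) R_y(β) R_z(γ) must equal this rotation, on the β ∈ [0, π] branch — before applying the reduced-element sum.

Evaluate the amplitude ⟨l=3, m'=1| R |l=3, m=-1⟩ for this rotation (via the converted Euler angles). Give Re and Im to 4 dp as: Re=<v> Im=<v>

Axis–angle → zyz. n̂ = (sinθₙcosφₙ, sinθₙsinφₙ, cosθₙ) = (-0.058215, +0.042937, +0.997380), ω = 1.4616.
R = I cosω + sinω [n̂]ₓ + (1−cosω) n̂n̂ᵀ gives
  R = [+0.111999, -0.993667, -0.009054; +0.989213, +0.110622, +0.096026; -0.094416, -0.019711, +0.995338]
β = atan2(√(R₁₃²+R₂₃²), R₃₃) = 0.096602; α = atan2(R₂₃, R₁₃) mod 2π = 1.664800; γ = atan2(R₃₂, −R₃₁) mod 2π = 6.077378
D^3_{1,-1}(1.6648,0.0966,6.0774) = e^{-i·1·1.6648}·d^3_{1,-1}(0.0966)·e^{-i·-1·6.0774}. Compute d first:
c=cos(0.096602/2)=0.998834, s=sin(0.096602/2)=0.048282; N=√[24·2·2·24]=48.000000
k∈{0,1,2} keeps every argument non-negative
  k=0: (−1)^2·48.0000/(8)·0.9988^4·0.0483^2 = +0.013922
  k=1: (−1)^3·48.0000/(6)·0.9988^2·0.0483^4 = -0.000043
  k=2: (−1)^4·48.0000/(48)·0.9988^0·0.0483^6 = +0.000000
d^3_{1,-1}(0.0966) = +0.013922 -0.000043 +0.000000 = +0.013879
Phases: e^{-i·(1)·1.6648}=-0.093865-0.995585i, e^{-i·(-1)·6.0774}=+0.978896-0.204357i ⇒ D=-0.004099-0.013259i

Re=-0.0041 Im=-0.0133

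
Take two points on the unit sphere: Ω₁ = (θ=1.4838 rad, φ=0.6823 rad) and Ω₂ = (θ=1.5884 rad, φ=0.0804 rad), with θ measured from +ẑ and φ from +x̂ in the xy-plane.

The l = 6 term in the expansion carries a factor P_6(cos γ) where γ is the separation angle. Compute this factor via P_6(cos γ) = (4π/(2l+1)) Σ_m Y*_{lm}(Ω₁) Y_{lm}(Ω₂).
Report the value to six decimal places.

Term-by-term m-sum for l=6 (normalisation 4π/13 = 0.966644):
  term(m=-6) = (-0.203220, -0.103179)   from Y*(Ω₁)=(-0.273837, -0.384721), Y(Ω₂)=(0.427559, -0.223898)
  term(m=-5) = (0.004163, -0.000553)   from Y*(Ω₁)=(-0.137507, -0.038042), Y(Ω₂)=(-0.027088, 0.011517)
  term(m=-4) = (-0.085020, 0.076699)   from Y*(Ω₁)=(0.295218, -0.129152), Y(Ω₂)=(-0.337127, 0.112319)
  term(m=-3) = (0.001305, -0.005452)   from Y*(Ω₁)=(0.074809, -0.145073), Y(Ω₂)=(0.033350, -0.008204)
  term(m=-2) = (0.032520, 0.084597)   from Y*(Ω₁)=(0.057310, 0.273991), Y(Ω₂)=(0.319602, -0.051840)
  term(m=-1) = (-0.005079, -0.003489)   from Y*(Ω₁)=(0.132166, 0.107381), Y(Ω₂)=(-0.036070, 0.002906)
  term(m=+0) = (0.084816, 0.000000)   from Y*(Ω₁)=(-0.268591, -0.000000), Y(Ω₂)=(-0.315780, 0.000000)
  term(m=+1) = (-0.005079, 0.003489)   from Y*(Ω₁)=(-0.132166, 0.107381), Y(Ω₂)=(0.036070, 0.002906)
  term(m=+2) = (0.032520, -0.084597)   from Y*(Ω₁)=(0.057310, -0.273991), Y(Ω₂)=(0.319602, 0.051840)
  term(m=+3) = (0.001305, 0.005452)   from Y*(Ω₁)=(-0.074809, -0.145073), Y(Ω₂)=(-0.033350, -0.008204)
  term(m=+4) = (-0.085020, -0.076699)   from Y*(Ω₁)=(0.295218, 0.129152), Y(Ω₂)=(-0.337127, -0.112319)
  term(m=+5) = (0.004163, 0.000553)   from Y*(Ω₁)=(0.137507, -0.038042), Y(Ω₂)=(0.027088, 0.011517)
  term(m=+6) = (-0.203220, 0.103179)   from Y*(Ω₁)=(-0.273837, 0.384721), Y(Ω₂)=(0.427559, 0.223898)
Total Σ_m = (-0.425846, 0.000000). Multiply by 0.966644: (-0.411641, 0.000000). P_6(cos γ) = -0.411641

-0.411641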